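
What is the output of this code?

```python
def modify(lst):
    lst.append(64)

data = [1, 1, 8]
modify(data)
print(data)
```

Key concept: function modifies passed list.
Step by step:
`data = [1, 1, 8]` → data = [1, 1, 8]
`modify(data)` → data = [1, 1, 8, 64]
`print(data)` → prints [1, 1, 8, 64]

Answer: [1, 1, 8, 64]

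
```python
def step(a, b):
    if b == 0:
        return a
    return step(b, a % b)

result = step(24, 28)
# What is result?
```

step(24, 28) -> step(28, 24) -> step(24, 4) -> step(4, 0) -> 4

Answer: 4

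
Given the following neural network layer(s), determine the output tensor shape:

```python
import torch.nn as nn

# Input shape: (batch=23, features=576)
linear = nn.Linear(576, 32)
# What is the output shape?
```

Input: (23, 576) -> Output: (23, 32)

Answer: (23, 32)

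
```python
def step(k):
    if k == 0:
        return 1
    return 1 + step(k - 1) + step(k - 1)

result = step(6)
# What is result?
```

step(k) = 1 + 2·step(k-1), step(0)=1. Closed form: (1+1)·2^6 - 1 = 127.

Answer: 127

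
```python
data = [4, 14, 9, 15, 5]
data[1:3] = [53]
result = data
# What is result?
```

Trace:
`data = [4, 14, 9, 15, 5]` → data = [4, 14, 9, 15, 5]
`data[1:3] = [53]` → data = [4, 53, 15, 5]
`result = data` → result = [4, 53, 15, 5]
So result = [4, 53, 15, 5]

Answer: [4, 53, 15, 5]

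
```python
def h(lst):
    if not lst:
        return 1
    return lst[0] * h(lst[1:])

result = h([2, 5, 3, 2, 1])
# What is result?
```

Product over [2, 5, 3, 2, 1] = 2 * 5 * 3 * 2 * 1 = 60

Answer: 60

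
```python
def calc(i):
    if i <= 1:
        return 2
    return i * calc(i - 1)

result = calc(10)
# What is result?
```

calc(10) = 10 * 9 * 8 * 7 * 6 * 5 * 4 * 3 * 2 * 2 = 7257600

Answer: 7257600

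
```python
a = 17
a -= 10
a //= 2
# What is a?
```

Trace:
`a = 17` → a = 17
`a -= 10` → a = 7
`a //= 2` → a = 3
So a = 3

Answer: 3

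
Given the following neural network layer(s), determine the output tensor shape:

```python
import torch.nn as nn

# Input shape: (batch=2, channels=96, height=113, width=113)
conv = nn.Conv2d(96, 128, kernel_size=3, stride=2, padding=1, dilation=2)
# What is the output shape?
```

Input: (2, 96, 113, 113) -> Output: (2, 128, 56, 56)

Answer: (2, 128, 56, 56)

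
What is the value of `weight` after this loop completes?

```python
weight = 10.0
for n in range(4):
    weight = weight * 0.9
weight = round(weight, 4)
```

Exponential decay: 10.0 * 0.9^4
`weight` takes the values: 10.0 → 9.0 → 8.1 → 7.29 → 6.561

Answer: 6.561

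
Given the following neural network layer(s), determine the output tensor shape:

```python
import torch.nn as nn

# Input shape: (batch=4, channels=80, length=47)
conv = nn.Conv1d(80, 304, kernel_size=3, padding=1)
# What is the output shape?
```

Input: (4, 80, 47) -> Output: (4, 304, 47)

Answer: (4, 304, 47)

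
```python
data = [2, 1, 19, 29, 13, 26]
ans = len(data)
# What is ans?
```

Trace:
`data = [2, 1, 19, 29, 13, 26]` → data = [2, 1, 19, 29, 13, 26]
`ans = len(data)` → ans = 6
So ans = 6

Answer: 6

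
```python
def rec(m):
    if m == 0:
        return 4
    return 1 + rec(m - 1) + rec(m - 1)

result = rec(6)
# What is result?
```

rec(m) = 1 + 2·rec(m-1), rec(0)=4. Closed form: (4+1)·2^6 - 1 = 319.

Answer: 319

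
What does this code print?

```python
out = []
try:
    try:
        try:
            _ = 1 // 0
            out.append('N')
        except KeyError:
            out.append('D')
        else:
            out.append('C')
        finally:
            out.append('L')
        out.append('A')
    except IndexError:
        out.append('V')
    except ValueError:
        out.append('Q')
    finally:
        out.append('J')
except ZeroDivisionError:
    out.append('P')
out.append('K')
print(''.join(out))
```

Execution trace: 'L' (inner finally) → 'J' (finally) → 'P' (outer except ZeroDivisionError) → 'K' (after the try/except). Output: LJPK

Answer: LJPK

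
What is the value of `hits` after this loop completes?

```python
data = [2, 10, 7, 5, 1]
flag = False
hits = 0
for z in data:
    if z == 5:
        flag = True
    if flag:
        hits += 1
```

Count elements after first 5 in [2, 10, 7, 5, 1]
`hits` takes the values: 0 → 1 → 2

Answer: 2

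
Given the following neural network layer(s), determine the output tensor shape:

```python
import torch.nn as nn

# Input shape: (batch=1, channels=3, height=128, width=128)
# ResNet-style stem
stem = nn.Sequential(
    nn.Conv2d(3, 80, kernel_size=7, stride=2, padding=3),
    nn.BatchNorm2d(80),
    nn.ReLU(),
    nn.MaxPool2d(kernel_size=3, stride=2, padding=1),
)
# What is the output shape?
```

Input: (1, 3, 128, 128) -> after Conv2d 7x7 stride=2: (1, 80, 64, 64) -> Output: (1, 80, 32, 32)

Answer: (1, 80, 32, 32)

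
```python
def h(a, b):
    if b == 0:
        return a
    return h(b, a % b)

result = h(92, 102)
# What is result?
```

h(92, 102) -> h(102, 92) -> h(92, 10) -> h(10, 2) -> h(2, 0) -> 2

Answer: 2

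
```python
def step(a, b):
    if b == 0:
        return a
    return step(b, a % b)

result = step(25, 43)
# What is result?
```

step(25, 43) -> step(43, 25) -> step(25, 18) -> step(18, 7) -> step(7, 4) -> step(4, 3) -> step(3, 1) -> step(1, 0) -> 1

Answer: 1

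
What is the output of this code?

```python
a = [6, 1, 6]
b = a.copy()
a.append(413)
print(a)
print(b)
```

Key concept: list.copy() creates independent copy.
Step by step:
`a = [6, 1, 6]` → a = [6, 1, 6]
`b = a.copy()` → b = [6, 1, 6]
`a.append(413)` → a = [6, 1, 6, 413]
`print(a)` → prints [6, 1, 6, 413]
`print(b)` → prints [6, 1, 6]

Answer:
[6, 1, 6, 413]
[6, 1, 6]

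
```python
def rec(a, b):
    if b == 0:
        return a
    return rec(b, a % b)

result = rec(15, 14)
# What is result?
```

rec(15, 14) -> rec(14, 1) -> rec(1, 0) -> 1

Answer: 1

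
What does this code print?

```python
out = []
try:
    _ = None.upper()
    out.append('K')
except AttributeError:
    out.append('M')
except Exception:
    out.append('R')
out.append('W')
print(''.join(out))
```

Execution trace: 'M' (except AttributeError) → 'W' (after the try/except). Output: MW

Answer: MW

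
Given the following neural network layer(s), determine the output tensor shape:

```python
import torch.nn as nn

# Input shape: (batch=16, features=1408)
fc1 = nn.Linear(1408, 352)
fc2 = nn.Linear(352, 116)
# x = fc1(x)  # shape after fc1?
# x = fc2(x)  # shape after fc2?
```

Input: (16, 1408) -> after fc1: (16, 352) -> Output: (16, 116)

Answer: (16, 116)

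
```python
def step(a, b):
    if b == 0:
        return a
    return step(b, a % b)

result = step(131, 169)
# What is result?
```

step(131, 169) -> step(169, 131) -> step(131, 38) -> step(38, 17) -> step(17, 4) -> step(4, 1) -> step(1, 0) -> 1

Answer: 1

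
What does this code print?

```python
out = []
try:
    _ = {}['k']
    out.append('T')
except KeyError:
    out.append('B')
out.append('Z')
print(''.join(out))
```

Execution trace: 'B' (except KeyError) → 'Z' (after the try/except). Output: BZ

Answer: BZ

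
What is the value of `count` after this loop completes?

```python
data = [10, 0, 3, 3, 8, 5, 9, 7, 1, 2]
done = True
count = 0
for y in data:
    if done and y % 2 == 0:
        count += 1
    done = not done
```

Count even values at even positions
`count` takes the values: 0 → 1 → 2

Answer: 2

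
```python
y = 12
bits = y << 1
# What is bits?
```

Trace:
`y = 12` → y = 12
`bits = y << 1` → bits = 24
So bits = 24

Answer: 24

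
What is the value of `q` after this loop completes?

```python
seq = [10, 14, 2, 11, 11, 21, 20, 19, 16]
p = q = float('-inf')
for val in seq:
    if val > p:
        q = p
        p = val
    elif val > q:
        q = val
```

Second largest (with repeats) in [10, 14, 2, 11, 11, 21, 20, 19, 16]
`q` takes the values: -inf → 10 → 11 → 14 → 20

Answer: 20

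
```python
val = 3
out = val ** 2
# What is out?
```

Trace:
`val = 3` → val = 3
`out = val ** 2` → out = 9
So out = 9

Answer: 9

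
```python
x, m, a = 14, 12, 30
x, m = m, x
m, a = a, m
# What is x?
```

Trace:
`x, m, a = 14, 12, 30` → x = 14; m = 12; a = 30
`x, m = m, x` → x = 12; m = 14
`m, a = a, m` → m = 30; a = 14
So x = 12

Answer: 12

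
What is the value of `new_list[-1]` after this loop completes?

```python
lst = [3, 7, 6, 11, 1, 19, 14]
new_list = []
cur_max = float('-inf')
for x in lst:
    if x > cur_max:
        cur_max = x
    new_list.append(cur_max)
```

Running max ends at 19
`new_list` takes the values: [] → [3] → [3, 7] → [3, 7, 7] → [3, 7, 7, 11] → [3, 7, 7, 11, 11] → [3, 7, 7, 11, 11, 19] → [3, 7, 7, 11, 11, 19, 19]
So `new_list[-1]` = 19

Answer: 19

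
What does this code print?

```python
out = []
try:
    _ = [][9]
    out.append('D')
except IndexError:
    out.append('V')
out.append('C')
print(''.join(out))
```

Execution trace: 'V' (except IndexError) → 'C' (after the try/except). Output: VC

Answer: VC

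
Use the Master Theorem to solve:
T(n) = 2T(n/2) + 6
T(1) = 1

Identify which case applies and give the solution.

a=2, b=2, f(n)=6. log_2(2) = 1. Since c=0 < 1, Case 1 applies: T(n) = Θ(n^log_b(a)) = O(n).

Answer: O(n) - Case 1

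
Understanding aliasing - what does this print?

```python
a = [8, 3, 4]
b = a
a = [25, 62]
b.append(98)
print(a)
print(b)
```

Key concept: rebinding vs mutation: a is rebound to a new list, b still points at the original.
Step by step:
`a = [8, 3, 4]` → a = [8, 3, 4]
`b = a` → b = [8, 3, 4] (same object as a)
`a = [25, 62]` → a = [25, 62]
`b.append(98)` → b = [8, 3, 4, 98]
`print(a)` → prints [25, 62]
`print(b)` → prints [8, 3, 4, 98]

Answer:
[25, 62]
[8, 3, 4, 98]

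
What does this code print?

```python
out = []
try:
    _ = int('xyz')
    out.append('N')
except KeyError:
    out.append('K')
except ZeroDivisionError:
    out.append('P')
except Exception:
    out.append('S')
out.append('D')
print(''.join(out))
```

Execution trace: 'S' (except Exception) → 'D' (after the try/except). Output: SD

Answer: SD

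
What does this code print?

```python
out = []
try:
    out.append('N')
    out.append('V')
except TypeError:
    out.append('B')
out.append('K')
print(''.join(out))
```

Execution trace: 'N' (try body) → 'V' (try body, no exception) → 'K' (after the try/except). Output: NVK

Answer: NVK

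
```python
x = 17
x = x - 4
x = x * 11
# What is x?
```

Trace:
`x = 17` → x = 17
`x = x - 4` → x = 13
`x = x * 11` → x = 143
So x = 143

Answer: 143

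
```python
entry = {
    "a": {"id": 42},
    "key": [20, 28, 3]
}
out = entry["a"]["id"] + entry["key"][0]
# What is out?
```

Trace:
`entry = { ...` → entry = {'a': {'id': 42}, 'key': [20, 28, 3]}
`out = entry["a"]["id"] + entry["key"][0]` → out = 62
So out = 62

Answer: 62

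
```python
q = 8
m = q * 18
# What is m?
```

Trace:
`q = 8` → q = 8
`m = q * 18` → m = 144
So m = 144

Answer: 144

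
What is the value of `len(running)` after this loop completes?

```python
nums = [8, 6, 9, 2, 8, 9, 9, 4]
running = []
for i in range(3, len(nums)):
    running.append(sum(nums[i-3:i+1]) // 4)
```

Number of 4-element averages
`running` takes the values: [] → [6] → [6, 6] → [6, 6, 7] → [6, 6, 7, 7] → [6, 6, 7, 7, 7]
So `len(running)` = 5

Answer: 5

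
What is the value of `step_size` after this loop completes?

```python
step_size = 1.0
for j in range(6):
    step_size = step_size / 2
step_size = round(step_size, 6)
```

Halving LR 6 times: 1 / 2^6
`step_size` takes the values: 1.0 → 0.5 → 0.25 → 0.125 → 0.0625 → 0.03125 → 0.015625

Answer: 0.015625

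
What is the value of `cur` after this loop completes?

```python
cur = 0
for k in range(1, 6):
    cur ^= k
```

XOR of 1 to 5
`cur` takes the values: 0 → 1 → 3 → 0 → 4 → 1

Answer: 1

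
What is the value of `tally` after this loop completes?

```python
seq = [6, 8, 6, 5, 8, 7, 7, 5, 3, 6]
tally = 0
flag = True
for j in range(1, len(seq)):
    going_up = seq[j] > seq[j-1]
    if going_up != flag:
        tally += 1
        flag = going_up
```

Count direction changes in [6, 8, 6, 5, 8, 7, 7, 5, 3, 6]
`tally` takes the values: 0 → 1 → 2 → 3 → 4

Answer: 4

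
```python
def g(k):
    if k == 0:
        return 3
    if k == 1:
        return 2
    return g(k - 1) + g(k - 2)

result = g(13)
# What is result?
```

Build up from base cases: g(0)=3, g(1)=2, g(2)=5, g(3)=7, g(4)=12, g(5)=19, g(6)=31, ..., g(13)=898

Answer: 898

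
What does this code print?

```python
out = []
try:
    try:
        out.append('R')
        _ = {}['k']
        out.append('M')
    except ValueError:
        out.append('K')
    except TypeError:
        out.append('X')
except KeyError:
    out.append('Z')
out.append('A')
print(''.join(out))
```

Execution trace: 'R' (try body) → 'Z' (outer except KeyError) → 'A' (after the try/except). Output: RZA

Answer: RZA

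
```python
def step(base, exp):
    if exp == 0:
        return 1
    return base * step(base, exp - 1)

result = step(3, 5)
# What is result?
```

step(3, 5) = 3 * 3 * 3 * 3 * 3 = 243

Answer: 243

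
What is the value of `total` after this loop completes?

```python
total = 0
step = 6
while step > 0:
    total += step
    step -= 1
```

Sum 6 down to 1
`total` takes the values: 0 → 6 → 11 → 15 → 18 → 20 → 21

Answer: 21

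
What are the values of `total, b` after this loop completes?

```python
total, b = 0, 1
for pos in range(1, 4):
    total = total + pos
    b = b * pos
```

Sum and factorial of 1 to 3
`total, b` takes the values: (0, 1) → (1, 1) → (3, 1) → (3, 2) → (6, 2) → (6, 6)

Answer: 6, 6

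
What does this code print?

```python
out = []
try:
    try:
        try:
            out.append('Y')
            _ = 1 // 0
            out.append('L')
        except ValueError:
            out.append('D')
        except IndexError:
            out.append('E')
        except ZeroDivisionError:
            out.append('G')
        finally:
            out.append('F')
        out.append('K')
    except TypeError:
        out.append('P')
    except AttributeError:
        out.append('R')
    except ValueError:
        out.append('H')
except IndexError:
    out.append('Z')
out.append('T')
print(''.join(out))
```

Execution trace: 'Y' (inner try body) → 'G' (inner except ZeroDivisionError) → 'F' (inner finally) → 'K' (try body, no exception) → 'T' (after the try/except). Output: YGFKT

Answer: YGFKT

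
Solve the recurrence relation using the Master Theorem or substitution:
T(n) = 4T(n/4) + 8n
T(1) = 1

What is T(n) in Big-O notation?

By Master Theorem: a=4, b=4, f(n)=8n. Since log_4(4) = 1 and f(n) = Θ(n^1), Case 2 applies. T(n) = O(n log n).

Answer: O(n log n)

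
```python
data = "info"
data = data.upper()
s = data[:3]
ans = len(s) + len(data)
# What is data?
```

Trace:
`data = "info"` → data = 'info'
`data = data.upper()` → data = 'INFO'
`s = data[:3]` → s = 'INF'
`ans = len(s) + len(data)` → ans = 7
So data = 'INFO'

Answer: 'INFO'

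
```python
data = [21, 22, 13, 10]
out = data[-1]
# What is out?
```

Trace:
`data = [21, 22, 13, 10]` → data = [21, 22, 13, 10]
`out = data[-1]` → out = 10
So out = 10

Answer: 10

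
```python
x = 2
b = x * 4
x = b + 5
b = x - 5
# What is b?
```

Trace:
`x = 2` → x = 2
`b = x * 4` → b = 8
`x = b + 5` → x = 13
`b = x - 5` → b = 8
So b = 8

Answer: 8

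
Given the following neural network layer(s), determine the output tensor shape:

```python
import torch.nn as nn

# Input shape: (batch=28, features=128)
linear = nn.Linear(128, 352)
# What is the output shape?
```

Input: (28, 128) -> Output: (28, 352)

Answer: (28, 352)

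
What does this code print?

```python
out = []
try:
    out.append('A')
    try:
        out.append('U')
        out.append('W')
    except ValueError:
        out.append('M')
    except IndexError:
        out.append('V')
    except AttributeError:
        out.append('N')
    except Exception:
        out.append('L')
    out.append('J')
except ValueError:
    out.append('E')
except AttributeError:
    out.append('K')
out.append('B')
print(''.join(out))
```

Execution trace: 'A' (try body) → 'U' (inner try body) → 'W' (inner try body, no exception) → 'J' (try body, no exception) → 'B' (after the try/except). Output: AUWJB

Answer: AUWJB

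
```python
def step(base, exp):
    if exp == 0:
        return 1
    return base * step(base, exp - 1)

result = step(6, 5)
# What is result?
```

step(6, 5) = 6 * 6 * 6 * 6 * 6 = 7776

Answer: 7776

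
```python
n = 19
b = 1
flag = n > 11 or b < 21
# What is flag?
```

Trace:
`n = 19` → n = 19
`b = 1` → b = 1
`flag = n > 11 or b < 21` → flag = True
So flag = True

Answer: True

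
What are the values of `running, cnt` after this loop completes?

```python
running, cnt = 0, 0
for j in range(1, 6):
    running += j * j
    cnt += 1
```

Sum of squares and count
`running, cnt` takes the values: (0, 0) → (1, 0) → (1, 1) → (5, 1) → (5, 2) → (14, 2) → (14, 3) → (30, 3) → (30, 4) → (55, 4) → (55, 5)

Answer: 55, 5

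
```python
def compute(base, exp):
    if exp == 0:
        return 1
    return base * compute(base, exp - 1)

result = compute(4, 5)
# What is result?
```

compute(4, 5) = 4 * 4 * 4 * 4 * 4 = 1024

Answer: 1024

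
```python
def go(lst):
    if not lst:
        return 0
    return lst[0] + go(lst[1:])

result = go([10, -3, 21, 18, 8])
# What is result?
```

10 + (-3) + 21 + 18 + 8 + 0 = 54

Answer: 54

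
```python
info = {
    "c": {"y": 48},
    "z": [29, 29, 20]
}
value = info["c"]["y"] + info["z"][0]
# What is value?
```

Trace:
`info = { ...` → info = {'c': {'y': 48}, 'z': [29, 29, 20]}
`value = info["c"]["y"] + info["z"][0]` → value = 77
So value = 77

Answer: 77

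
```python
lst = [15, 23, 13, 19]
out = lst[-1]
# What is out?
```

Trace:
`lst = [15, 23, 13, 19]` → lst = [15, 23, 13, 19]
`out = lst[-1]` → out = 19
So out = 19

Answer: 19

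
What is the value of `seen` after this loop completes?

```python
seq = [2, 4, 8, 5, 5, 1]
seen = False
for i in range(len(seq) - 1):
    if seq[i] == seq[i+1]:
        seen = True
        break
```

Check consecutive duplicates in [2, 4, 8, 5, 5, 1]
`seen` takes the values: False → True

Answer: True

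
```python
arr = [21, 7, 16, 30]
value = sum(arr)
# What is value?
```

Trace:
`arr = [21, 7, 16, 30]` → arr = [21, 7, 16, 30]
`value = sum(arr)` → value = 74
So value = 74

Answer: 74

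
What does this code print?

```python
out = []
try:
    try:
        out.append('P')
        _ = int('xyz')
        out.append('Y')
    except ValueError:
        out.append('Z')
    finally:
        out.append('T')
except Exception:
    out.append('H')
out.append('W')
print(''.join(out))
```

Execution trace: 'P' (inner try body) → 'Z' (inner except ValueError) → 'T' (inner finally) → 'W' (after the try/except). Output: PZTW

Answer: PZTW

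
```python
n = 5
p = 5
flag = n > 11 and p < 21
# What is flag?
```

Trace:
`n = 5` → n = 5
`p = 5` → p = 5
`flag = n > 11 and p < 21` → flag = False
So flag = False

Answer: False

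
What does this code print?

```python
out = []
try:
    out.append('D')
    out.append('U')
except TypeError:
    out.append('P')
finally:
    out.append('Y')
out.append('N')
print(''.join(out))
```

Execution trace: 'D' (try body) → 'U' (try body, no exception) → 'Y' (finally) → 'N' (after the try/except). Output: DUYN

Answer: DUYN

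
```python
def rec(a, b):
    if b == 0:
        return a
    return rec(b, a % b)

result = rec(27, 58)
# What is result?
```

rec(27, 58) -> rec(58, 27) -> rec(27, 4) -> rec(4, 3) -> rec(3, 1) -> rec(1, 0) -> 1

Answer: 1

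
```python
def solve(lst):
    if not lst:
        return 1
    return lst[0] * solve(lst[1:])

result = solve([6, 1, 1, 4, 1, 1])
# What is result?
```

Product over [6, 1, 1, 4, 1, 1] = 6 * 1 * 1 * 4 * 1 * 1 = 24

Answer: 24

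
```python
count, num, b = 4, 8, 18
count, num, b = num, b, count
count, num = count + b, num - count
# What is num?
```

Trace:
`count, num, b = 4, 8, 18` → count = 4; num = 8; b = 18
`count, num, b = num, b, count` → count = 8; num = 18; b = 4
`count, num = count + b, num - count` → count = 12; num = 10
So num = 10

Answer: 10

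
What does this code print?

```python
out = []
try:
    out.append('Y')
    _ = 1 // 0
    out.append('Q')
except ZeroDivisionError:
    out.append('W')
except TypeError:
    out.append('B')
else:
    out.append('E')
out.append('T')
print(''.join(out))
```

Execution trace: 'Y' (try body) → 'W' (except ZeroDivisionError) → 'T' (after the try/except). Output: YWT

Answer: YWT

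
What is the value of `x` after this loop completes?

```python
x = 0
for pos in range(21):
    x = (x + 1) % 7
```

Increment mod 7, 21 times = 0
`x` takes the values: 0 → 1 → 2 → 3 → 4 → 5 → 6 → 0 → 1 → 2 → 3 → 4 → 5 → 6 → 0 → 1 → 2 → 3 → 4 → 5 → 6 → 0

Answer: 0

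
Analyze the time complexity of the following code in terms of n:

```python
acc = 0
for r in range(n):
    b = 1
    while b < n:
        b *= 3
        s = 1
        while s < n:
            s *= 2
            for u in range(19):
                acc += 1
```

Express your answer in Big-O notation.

Each loop level contributes: n × log n × log n × 1. Multiplying the contributions gives O(n log² n).

Answer: O(n log² n)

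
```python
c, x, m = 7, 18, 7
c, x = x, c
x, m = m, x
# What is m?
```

Trace:
`c, x, m = 7, 18, 7` → c = 7; x = 18; m = 7
`c, x = x, c` → c = 18; x = 7
`x, m = m, x` → x = 7; m = 7
So m = 7

Answer: 7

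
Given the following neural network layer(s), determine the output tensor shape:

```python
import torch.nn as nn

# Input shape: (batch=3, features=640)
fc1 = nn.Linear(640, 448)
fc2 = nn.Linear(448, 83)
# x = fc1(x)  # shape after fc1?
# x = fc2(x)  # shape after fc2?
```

Input: (3, 640) -> after fc1: (3, 448) -> Output: (3, 83)

Answer: (3, 83)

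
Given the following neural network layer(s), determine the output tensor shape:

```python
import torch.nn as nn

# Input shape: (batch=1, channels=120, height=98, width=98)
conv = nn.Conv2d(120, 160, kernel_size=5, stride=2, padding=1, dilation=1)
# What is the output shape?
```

Input: (1, 120, 98, 98) -> Output: (1, 160, 48, 48)

Answer: (1, 160, 48, 48)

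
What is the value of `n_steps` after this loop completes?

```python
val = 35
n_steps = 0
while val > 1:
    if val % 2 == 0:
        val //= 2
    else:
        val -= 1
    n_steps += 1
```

Steps to reduce 35 to 1
`n_steps` takes the values: 0 → 1 → 2 → 3 → 4 → 5 → 6 → 7

Answer: 7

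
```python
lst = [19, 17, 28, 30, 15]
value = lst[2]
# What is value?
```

Trace:
`lst = [19, 17, 28, 30, 15]` → lst = [19, 17, 28, 30, 15]
`value = lst[2]` → value = 28
So value = 28

Answer: 28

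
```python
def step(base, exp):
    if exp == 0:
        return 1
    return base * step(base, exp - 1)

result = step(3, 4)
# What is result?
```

step(3, 4) = 3 * 3 * 3 * 3 = 81

Answer: 81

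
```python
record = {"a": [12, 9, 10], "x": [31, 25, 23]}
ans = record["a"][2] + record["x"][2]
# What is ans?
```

Trace:
`record = {"a": [12, 9, 10], "x": [31, 25, 23]}` → record = {'a': [12, 9, 10], 'x': [31, 25, 23]}
`ans = record["a"][2] + record["x"][2]` → ans = 33
So ans = 33

Answer: 33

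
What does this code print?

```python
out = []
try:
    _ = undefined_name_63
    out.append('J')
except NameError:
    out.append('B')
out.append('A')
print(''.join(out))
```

Execution trace: 'B' (except NameError) → 'A' (after the try/except). Output: BA

Answer: BA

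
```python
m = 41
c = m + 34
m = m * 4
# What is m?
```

Trace:
`m = 41` → m = 41
`c = m + 34` → c = 75
`m = m * 4` → m = 164
So m = 164

Answer: 164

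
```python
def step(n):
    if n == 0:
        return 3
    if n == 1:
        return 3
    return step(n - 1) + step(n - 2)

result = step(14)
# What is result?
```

Build up from base cases: step(0)=3, step(1)=3, step(2)=6, step(3)=9, step(4)=15, step(5)=24, step(6)=39, ..., step(14)=1830

Answer: 1830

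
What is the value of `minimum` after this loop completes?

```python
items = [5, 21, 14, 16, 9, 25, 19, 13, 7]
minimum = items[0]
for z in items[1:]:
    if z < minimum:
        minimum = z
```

Minimum of [5, 21, 14, 16, 9, 25, 19, 13, 7]
`minimum` takes the values: 5

Answer: 5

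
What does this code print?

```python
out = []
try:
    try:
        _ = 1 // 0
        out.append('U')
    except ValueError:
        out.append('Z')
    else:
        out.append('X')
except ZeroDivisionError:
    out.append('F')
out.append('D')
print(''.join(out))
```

Execution trace: 'F' (outer except ZeroDivisionError) → 'D' (after the try/except). Output: FD

Answer: FD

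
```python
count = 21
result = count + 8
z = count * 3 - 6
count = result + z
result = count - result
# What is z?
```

Trace:
`count = 21` → count = 21
`result = count + 8` → result = 29
`z = count * 3 - 6` → z = 57
`count = result + z` → count = 86
`result = count - result` → result = 57
So z = 57

Answer: 57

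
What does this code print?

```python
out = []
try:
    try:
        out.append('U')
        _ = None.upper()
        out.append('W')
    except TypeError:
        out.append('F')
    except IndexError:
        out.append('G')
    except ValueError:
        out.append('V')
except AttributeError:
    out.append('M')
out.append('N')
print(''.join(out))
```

Execution trace: 'U' (try body) → 'M' (outer except AttributeError) → 'N' (after the try/except). Output: UMN

Answer: UMN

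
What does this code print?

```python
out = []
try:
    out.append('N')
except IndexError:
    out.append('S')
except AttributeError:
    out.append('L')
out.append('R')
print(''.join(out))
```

Execution trace: 'N' (try body, no exception) → 'R' (after the try/except). Output: NR

Answer: NR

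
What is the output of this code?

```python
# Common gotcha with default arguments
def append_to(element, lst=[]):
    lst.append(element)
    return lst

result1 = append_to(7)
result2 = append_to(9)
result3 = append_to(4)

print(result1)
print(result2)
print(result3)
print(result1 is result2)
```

Key concept: mutable default argument gotcha.
Step by step:
`result1 = append_to(7)` → result1 = [7]
`result2 = append_to(9)` → result1 = [7, 9] (same object as result2); result2 = [7, 9] (same object as result1)
`result3 = append_to(4)` → result1 = [7, 9, 4] (same object as result2, result3); result2 = [7, 9, 4] (same object as result1, result3); result3 = [7, 9, 4] (same object as result1, result2)
`print(result1)` → prints [7, 9, 4]
`print(result2)` → prints [7, 9, 4]
`print(result3)` → prints [7, 9, 4]
`print(result1 is result2)` → prints True

Answer:
[7, 9, 4]
[7, 9, 4]
[7, 9, 4]
True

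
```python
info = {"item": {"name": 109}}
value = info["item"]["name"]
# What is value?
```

Trace:
`info = {"item": {"name": 109}}` → info = {'item': {'name': 109}}
`value = info["item"]["name"]` → value = 109
So value = 109

Answer: 109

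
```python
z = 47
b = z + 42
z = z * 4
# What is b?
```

Trace:
`z = 47` → z = 47
`b = z + 42` → b = 89
`z = z * 4` → z = 188
So b = 89

Answer: 89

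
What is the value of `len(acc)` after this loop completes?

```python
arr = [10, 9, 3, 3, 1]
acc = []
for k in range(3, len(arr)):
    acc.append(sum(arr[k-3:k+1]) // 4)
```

Number of 4-element averages
`acc` takes the values: [] → [6] → [6, 4]
So `len(acc)` = 2

Answer: 2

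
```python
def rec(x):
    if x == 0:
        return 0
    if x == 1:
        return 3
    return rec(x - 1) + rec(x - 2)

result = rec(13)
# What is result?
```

Build up from base cases: rec(0)=0, rec(1)=3, rec(2)=3, rec(3)=6, rec(4)=9, rec(5)=15, rec(6)=24, ..., rec(13)=699

Answer: 699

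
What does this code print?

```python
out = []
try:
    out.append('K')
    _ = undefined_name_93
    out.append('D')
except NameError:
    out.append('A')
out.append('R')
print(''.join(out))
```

Execution trace: 'K' (try body) → 'A' (except NameError) → 'R' (after the try/except). Output: KAR

Answer: KAR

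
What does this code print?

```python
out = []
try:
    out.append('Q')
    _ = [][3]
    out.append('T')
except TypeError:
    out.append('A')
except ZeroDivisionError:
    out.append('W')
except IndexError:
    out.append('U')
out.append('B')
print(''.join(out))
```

Execution trace: 'Q' (try body) → 'U' (except IndexError) → 'B' (after the try/except). Output: QUB

Answer: QUB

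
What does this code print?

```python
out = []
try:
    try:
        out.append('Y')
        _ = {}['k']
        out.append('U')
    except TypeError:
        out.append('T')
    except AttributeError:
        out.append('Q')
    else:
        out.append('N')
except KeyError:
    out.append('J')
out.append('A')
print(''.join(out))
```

Execution trace: 'Y' (try body) → 'J' (outer except KeyError) → 'A' (after the try/except). Output: YJA

Answer: YJA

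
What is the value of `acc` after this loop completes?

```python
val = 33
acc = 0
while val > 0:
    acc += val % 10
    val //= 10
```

Sum digits of 33
`acc` takes the values: 0 → 3 → 6

Answer: 6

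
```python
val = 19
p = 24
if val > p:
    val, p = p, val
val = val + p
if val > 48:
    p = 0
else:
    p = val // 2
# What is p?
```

Trace:
`val = 19` → val = 19
`p = 24` → p = 24
`if val > p: ...` → val > p is False → no variable changes
`val = val + p` → val = 43
`if val > 48: ...` → val > 48 is False, take else branch → p = 21
So p = 21

Answer: 21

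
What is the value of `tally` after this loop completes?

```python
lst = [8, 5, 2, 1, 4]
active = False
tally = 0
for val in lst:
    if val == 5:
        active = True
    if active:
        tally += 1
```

Count elements after first 5 in [8, 5, 2, 1, 4]
`tally` takes the values: 0 → 1 → 2 → 3 → 4

Answer: 4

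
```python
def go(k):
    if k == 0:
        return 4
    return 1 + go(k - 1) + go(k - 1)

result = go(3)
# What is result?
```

go(k) = 1 + 2·go(k-1), go(0)=4. Closed form: (4+1)·2^3 - 1 = 39.

Answer: 39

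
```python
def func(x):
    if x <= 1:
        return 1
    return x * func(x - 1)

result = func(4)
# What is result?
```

func(4) = 4 * 3 * 2 * 1 = 24

Answer: 24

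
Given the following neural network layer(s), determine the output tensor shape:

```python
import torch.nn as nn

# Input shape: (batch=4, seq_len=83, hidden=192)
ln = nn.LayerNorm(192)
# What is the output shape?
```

Input: (4, 83, 192) -> Output: (4, 83, 192)

Answer: (4, 83, 192)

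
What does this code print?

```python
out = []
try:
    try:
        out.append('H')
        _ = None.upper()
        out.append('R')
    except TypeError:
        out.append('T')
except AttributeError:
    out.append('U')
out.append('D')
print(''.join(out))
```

Execution trace: 'H' (try body) → 'U' (outer except AttributeError) → 'D' (after the try/except). Output: HUD

Answer: HUD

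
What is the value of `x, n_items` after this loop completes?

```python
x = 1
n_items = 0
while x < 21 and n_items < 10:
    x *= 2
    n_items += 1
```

Double until >= 21 or 10 iterations
`x, n_items` takes the values: (1, 0) → (2, 0) → (2, 1) → (4, 1) → (4, 2) → (8, 2) → (8, 3) → (16, 3) → (16, 4) → (32, 4) → (32, 5)

Answer: 32, 5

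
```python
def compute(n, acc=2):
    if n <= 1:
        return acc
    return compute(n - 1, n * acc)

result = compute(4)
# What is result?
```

Accumulator trace (n, acc): (4, 2) -> (3, 8) -> (2, 24) -> (1, 48) -> return 48

Answer: 48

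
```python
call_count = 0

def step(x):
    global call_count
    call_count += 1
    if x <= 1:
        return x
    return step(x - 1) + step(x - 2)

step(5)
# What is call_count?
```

Calls(x) = 1 + Calls(x-1) + Calls(x-2); Calls(0)=Calls(1)=1. For x=5 this gives 15.

Answer: 15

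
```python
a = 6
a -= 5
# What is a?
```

Trace:
`a = 6` → a = 6
`a -= 5` → a = 1
So a = 1

Answer: 1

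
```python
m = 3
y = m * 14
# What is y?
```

Trace:
`m = 3` → m = 3
`y = m * 14` → y = 42
So y = 42

Answer: 42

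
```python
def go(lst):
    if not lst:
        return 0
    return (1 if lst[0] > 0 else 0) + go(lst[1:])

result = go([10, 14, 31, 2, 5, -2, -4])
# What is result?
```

Count of positive elements in [10, 14, 31, 2, 5, -2, -4] = 5

Answer: 5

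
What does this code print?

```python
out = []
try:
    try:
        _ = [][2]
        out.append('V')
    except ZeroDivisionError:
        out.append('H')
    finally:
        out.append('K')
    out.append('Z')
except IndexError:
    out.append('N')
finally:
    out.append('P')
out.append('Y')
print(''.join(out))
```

Execution trace: 'K' (inner finally) → 'N' (except IndexError) → 'P' (finally) → 'Y' (after the try/except). Output: KNPY

Answer: KNPY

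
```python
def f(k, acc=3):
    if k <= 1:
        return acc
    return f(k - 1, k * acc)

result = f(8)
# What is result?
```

Accumulator trace (n, acc): (8, 3) -> (7, 24) -> (6, 168) -> (5, 1008) -> (4, 5040) -> (3, 20160) -> (2, 60480) -> (1, 120960) -> return 120960

Answer: 120960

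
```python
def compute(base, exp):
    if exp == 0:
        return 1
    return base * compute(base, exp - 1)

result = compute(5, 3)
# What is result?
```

compute(5, 3) = 5 * 5 * 5 = 125

Answer: 125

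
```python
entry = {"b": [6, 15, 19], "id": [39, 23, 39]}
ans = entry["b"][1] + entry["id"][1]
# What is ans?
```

Trace:
`entry = {"b": [6, 15, 19], "id": [39, 23, 39]}` → entry = {'b': [6, 15, 19], 'id': [39, 23, 39]}
`ans = entry["b"][1] + entry["id"][1]` → ans = 38
So ans = 38

Answer: 38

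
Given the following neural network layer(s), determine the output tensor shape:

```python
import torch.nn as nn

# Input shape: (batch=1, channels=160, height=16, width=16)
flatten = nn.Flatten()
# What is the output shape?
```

Input: (1, 160, 16, 16) -> Output: (1, 40960)

Answer: (1, 40960)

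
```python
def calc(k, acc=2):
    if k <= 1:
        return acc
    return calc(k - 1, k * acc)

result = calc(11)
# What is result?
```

Accumulator trace (n, acc): (11, 2) -> (10, 22) -> (9, 220) -> (8, 1980) -> (7, 15840) -> (6, 110880) -> (5, 665280) -> (4, 3326400) -> (3, 13305600) -> (2, 39916800) -> (1, 79833600) -> return 79833600

Answer: 79833600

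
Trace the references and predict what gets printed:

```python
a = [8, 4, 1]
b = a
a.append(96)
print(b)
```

Key concept: basic list aliasing.
Step by step:
`a = [8, 4, 1]` → a = [8, 4, 1]
`b = a` → b = [8, 4, 1] (same object as a)
`a.append(96)` → a = [8, 4, 1, 96] (same object as b); b = [8, 4, 1, 96] (same object as a)
`print(b)` → prints [8, 4, 1, 96]

Answer: [8, 4, 1, 96]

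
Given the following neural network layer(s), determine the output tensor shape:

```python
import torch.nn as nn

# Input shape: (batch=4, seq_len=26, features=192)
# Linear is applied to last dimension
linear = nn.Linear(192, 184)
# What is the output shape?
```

Input: (4, 26, 192) -> Output: (4, 26, 184)

Answer: (4, 26, 184)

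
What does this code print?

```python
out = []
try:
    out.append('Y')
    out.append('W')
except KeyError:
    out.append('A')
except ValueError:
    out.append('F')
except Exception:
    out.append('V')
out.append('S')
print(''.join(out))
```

Execution trace: 'Y' (try body) → 'W' (try body, no exception) → 'S' (after the try/except). Output: YWS

Answer: YWS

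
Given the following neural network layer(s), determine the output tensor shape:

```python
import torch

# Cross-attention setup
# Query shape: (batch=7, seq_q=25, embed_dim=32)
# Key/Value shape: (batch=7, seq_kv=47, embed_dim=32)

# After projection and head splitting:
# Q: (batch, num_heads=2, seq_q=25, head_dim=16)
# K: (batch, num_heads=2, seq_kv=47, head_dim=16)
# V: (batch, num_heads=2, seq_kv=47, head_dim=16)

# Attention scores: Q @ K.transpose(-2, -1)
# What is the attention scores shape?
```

Input: (7, 25, 32) -> Output: (7, 2, 25, 47)

Answer: (7, 2, 25, 47)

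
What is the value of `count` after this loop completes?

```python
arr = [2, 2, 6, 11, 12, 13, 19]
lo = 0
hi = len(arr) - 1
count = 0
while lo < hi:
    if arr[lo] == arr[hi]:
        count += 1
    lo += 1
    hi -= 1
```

Count matching pairs from ends
`count` takes the values: 0

Answer: 0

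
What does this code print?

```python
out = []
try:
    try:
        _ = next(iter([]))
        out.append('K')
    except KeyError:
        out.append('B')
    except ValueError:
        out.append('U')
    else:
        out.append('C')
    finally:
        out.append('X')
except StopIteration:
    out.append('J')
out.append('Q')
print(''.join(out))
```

Execution trace: 'X' (finally) → 'J' (outer except StopIteration) → 'Q' (after the try/except). Output: XJQ

Answer: XJQ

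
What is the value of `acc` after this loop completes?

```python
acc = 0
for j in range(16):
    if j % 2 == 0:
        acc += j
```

Sum of even numbers 0 to 15
`acc` takes the values: 0 → 2 → 6 → 12 → 20 → 30 → 42 → 56

Answer: 56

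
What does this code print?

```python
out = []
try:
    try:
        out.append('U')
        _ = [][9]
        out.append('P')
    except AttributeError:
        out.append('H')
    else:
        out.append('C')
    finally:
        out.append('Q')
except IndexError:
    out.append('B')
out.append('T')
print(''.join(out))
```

Execution trace: 'U' (try body) → 'Q' (finally) → 'B' (outer except IndexError) → 'T' (after the try/except). Output: UQBT

Answer: UQBT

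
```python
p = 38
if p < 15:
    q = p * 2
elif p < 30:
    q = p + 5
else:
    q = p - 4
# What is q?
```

Trace:
`p = 38` → p = 38
`if p < 15: ...` → p < 15 is False, p < 30 is False, take else branch → q = 34
So q = 34

Answer: 34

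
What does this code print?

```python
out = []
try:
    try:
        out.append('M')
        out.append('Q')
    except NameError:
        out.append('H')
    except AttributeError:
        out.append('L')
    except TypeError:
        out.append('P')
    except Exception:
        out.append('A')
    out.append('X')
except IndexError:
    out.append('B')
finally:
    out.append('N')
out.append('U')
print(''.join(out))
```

Execution trace: 'M' (inner try body) → 'Q' (inner try body, no exception) → 'X' (try body, no exception) → 'N' (finally) → 'U' (after the try/except). Output: MQXNU

Answer: MQXNU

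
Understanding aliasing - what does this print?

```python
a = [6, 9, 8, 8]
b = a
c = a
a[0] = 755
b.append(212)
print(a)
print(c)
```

Key concept: multiple aliases.
Step by step:
`a = [6, 9, 8, 8]` → a = [6, 9, 8, 8]
`b = a` → b = [6, 9, 8, 8] (same object as a)
`c = a` → c = [6, 9, 8, 8] (same object as a, b)
`a[0] = 755` → a = [755, 9, 8, 8] (same object as b, c); b = [755, 9, 8, 8] (same object as a, c); c = [755, 9, 8, 8] (same object as a, b)
`b.append(212)` → a = [755, 9, 8, 8, 212] (same object as b, c); b = [755, 9, 8, 8, 212] (same object as a, c); c = [755, 9, 8, 8, 212] (same object as a, b)
`print(a)` → prints [755, 9, 8, 8, 212]
`print(c)` → prints [755, 9, 8, 8, 212]

Answer:
[755, 9, 8, 8, 212]
[755, 9, 8, 8, 212]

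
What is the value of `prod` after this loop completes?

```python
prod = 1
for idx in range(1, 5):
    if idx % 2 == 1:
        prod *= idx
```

Product of odd numbers 1 to 4
`prod` takes the values: 1 → 3

Answer: 3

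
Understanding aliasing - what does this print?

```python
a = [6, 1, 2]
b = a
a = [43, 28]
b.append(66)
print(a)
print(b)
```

Key concept: rebinding vs mutation: a is rebound to a new list, b still points at the original.
Step by step:
`a = [6, 1, 2]` → a = [6, 1, 2]
`b = a` → b = [6, 1, 2] (same object as a)
`a = [43, 28]` → a = [43, 28]
`b.append(66)` → b = [6, 1, 2, 66]
`print(a)` → prints [43, 28]
`print(b)` → prints [6, 1, 2, 66]

Answer:
[43, 28]
[6, 1, 2, 66]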